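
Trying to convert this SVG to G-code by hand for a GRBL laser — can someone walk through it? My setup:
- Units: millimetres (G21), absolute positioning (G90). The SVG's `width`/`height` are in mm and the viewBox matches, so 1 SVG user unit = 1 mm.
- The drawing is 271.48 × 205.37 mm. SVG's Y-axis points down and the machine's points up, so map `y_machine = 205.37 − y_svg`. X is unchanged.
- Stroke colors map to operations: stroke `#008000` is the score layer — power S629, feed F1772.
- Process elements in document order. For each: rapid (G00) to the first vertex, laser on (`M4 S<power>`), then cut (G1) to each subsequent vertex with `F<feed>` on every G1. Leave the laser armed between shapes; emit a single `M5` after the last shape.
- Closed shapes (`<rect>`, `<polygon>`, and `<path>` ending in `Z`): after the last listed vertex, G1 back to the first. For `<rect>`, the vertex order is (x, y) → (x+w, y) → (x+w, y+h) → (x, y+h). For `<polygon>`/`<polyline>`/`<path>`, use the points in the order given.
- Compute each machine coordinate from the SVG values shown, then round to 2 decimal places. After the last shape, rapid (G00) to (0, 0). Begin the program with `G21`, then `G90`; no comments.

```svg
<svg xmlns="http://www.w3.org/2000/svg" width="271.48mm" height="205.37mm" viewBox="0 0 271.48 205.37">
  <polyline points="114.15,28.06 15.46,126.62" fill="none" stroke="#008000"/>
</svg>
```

viewBox `0 0 271.48 205.37` with mm width/height → 1 unit = 1 mm. Flip: y_m = 205.37 − y_svg.

**Shape 1** — `<polyline>` line segment, stroke `#008000` → score (S629, F1772). Machine vertices: (114.15,177.31) → (15.46,78.75). Open path.

G21
G90
G00 X114.15 Y177.31
M4 S629
G1 X15.46 Y78.75 F1772
M5
G00 X0.00 Y0.00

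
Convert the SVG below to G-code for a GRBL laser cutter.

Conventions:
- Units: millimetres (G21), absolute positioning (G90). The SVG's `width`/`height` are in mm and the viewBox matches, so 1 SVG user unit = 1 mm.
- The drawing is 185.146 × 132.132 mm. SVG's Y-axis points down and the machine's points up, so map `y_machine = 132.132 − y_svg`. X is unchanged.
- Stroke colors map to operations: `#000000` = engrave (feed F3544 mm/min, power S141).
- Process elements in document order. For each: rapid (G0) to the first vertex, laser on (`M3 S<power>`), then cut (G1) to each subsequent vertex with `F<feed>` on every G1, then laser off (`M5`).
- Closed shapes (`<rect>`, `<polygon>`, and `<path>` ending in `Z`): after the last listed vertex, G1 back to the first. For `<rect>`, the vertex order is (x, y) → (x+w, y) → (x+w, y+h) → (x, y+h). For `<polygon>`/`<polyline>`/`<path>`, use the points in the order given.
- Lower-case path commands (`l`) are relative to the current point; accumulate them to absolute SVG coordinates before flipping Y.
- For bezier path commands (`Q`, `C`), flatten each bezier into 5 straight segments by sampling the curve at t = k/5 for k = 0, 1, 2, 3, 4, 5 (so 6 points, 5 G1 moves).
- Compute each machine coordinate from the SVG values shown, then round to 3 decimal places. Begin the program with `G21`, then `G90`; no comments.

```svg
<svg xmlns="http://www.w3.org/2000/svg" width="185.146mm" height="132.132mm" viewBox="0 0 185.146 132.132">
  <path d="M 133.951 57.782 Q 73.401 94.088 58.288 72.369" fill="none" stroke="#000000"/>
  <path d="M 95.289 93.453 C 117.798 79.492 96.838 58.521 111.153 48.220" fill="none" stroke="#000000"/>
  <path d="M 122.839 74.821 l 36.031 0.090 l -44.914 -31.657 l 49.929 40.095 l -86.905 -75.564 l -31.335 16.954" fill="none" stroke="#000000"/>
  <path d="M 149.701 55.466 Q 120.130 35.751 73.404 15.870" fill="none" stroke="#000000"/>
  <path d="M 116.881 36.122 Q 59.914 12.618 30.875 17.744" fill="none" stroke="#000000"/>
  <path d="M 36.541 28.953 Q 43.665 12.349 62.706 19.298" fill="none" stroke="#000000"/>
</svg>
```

G21
G90
G0 X133.951 Y74.350
M3 S141
G1 X111.548 Y62.149 F3544
G1 X92.781 Y54.589 F3544
G1 X77.648 Y51.672 F3544
G1 X66.151 Y53.396 F3544
G1 X58.288 Y59.763 F3544
M5
G0 X95.289 Y38.679
M3 S141
G1 X104.208 Y47.755 F3544
G1 X106.474 Y57.665 F3544
G1 X105.867 Y67.561 F3544
G1 X106.167 Y76.592 F3544
G1 X111.153 Y83.912 F3544
M5
G0 X122.839 Y57.311
M3 S141
G1 X158.870 Y57.221 F3544
G1 X113.956 Y88.878 F3544
G1 X163.885 Y48.783 F3544
G1 X76.980 Y124.347 F3544
G1 X45.645 Y107.393 F3544
M5
G0 X149.701 Y76.666
M3 S141
G1 X137.186 Y84.559 F3544
G1 X123.299 Y92.465 F3544
G1 X108.040 Y100.384 F3544
G1 X91.408 Y108.316 F3544
G1 X73.404 Y116.262 F3544
M5
G0 X116.881 Y96.010
M3 S141
G1 X95.211 Y104.266 F3544
G1 X75.776 Y110.232 F3544
G1 X58.575 Y113.908 F3544
G1 X43.608 Y115.293 F3544
G1 X30.875 Y114.388 F3544
M5
G0 X36.541 Y103.179
M3 S141
G1 X39.867 Y108.878 F3544
G1 X44.147 Y112.694 F3544
G1 X49.380 Y114.625 F3544
G1 X55.566 Y114.671 F3544
G1 X62.706 Y112.834 F3544
M5

Since the viewBox matches the mm dimensions, user units are millimetres directly. The only transform is the Y-flip y_m = 132.132 − y_svg.

Shape 1 is a quadratic bezier drawn with `<path>`. Its stroke #000000 means engrave at S141, F3544. After flipping Y the toolpath is (133.951,74.350) → (111.548,62.149) → (92.781,54.589) → (77.648,51.672) → (66.151,53.396) → (58.288,59.763).

Shape 2 is a cubic bezier drawn with `<path>`. Its stroke #000000 means engrave at S141, F3544. After flipping Y the toolpath is (95.289,38.679) → (104.208,47.755) → (106.474,57.665) → (105.867,67.561) → (106.167,76.592) → (111.153,83.912).

Shape 3 is a open polyline drawn with `<path>`. Its stroke #000000 means engrave at S141, F3544. After flipping Y the toolpath is (122.839,57.311) → (158.870,57.221) → (113.956,88.878) → (163.885,48.783) → (76.980,124.347) → (45.645,107.393).

Shape 4 is a quadratic bezier drawn with `<path>`. Its stroke #000000 means engrave at S141, F3544. After flipping Y the toolpath is (149.701,76.666) → (137.186,84.559) → (123.299,92.465) → (108.040,100.384) → (91.408,108.316) → (73.404,116.262).

Shape 5 is a quadratic bezier drawn with `<path>`. Its stroke #000000 means engrave at S141, F3544. After flipping Y the toolpath is (116.881,96.010) → (95.211,104.266) → (75.776,110.232) → (58.575,113.908) → (43.608,115.293) → (30.875,114.388).

Shape 6 is a quadratic bezier drawn with `<path>`. Its stroke #000000 means engrave at S141, F3544. After flipping Y the toolpath is (36.541,103.179) → (39.867,108.878) → (44.147,112.694) → (49.380,114.625) → (55.566,114.671) → (62.706,112.834).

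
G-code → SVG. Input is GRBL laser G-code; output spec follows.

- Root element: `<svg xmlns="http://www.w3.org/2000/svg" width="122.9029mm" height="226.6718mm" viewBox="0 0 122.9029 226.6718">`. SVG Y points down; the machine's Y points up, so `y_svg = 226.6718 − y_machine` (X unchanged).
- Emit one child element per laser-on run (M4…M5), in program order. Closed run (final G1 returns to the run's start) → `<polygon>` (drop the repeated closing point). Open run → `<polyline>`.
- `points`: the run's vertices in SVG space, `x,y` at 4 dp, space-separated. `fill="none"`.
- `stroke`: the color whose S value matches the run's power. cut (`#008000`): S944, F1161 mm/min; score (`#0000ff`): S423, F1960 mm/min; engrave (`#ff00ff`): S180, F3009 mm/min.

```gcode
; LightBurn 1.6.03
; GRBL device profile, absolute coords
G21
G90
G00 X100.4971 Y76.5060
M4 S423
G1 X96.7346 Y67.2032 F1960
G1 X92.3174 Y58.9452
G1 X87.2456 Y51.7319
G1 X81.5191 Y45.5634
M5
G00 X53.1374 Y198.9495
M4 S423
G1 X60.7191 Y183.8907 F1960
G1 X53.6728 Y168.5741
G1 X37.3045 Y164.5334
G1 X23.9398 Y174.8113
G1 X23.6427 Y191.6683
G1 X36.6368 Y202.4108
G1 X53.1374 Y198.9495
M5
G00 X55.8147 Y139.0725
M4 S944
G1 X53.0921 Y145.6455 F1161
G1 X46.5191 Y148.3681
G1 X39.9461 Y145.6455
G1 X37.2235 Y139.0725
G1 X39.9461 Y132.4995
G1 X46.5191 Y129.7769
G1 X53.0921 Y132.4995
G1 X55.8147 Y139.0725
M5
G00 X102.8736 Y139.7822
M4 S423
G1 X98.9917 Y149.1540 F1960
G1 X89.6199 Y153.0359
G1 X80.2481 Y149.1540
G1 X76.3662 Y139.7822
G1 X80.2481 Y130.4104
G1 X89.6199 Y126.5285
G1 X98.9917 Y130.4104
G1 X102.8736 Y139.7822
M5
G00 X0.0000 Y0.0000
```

Machine Y-up, SVG Y-down with viewBox height 226.6718, so y_svg = 226.6718 − y_machine; X carries over.

Run 1: power S423 maps to stroke `#0000ff` (score). The run is open, so emit a `<polyline>` with points (Y-flipped): 100.4971,150.1658 96.7346,159.4686 92.3174,167.7266 87.2456,174.9399 81.5191,181.1084.

Run 2: S423 ⇒ score layer `#0000ff`. The run returns to its start, so emit a `<polygon>` with points (Y-flipped): 53.1374,27.7223 60.7191,42.7811 53.6728,58.0977 37.3045,62.1384 23.9398,51.8605 23.6427,35.0035 36.6368,24.2610.

Run 3: S944 ⇒ cut layer `#008000`. The run returns to its start, so emit a `<polygon>` with points (Y-flipped): 55.8147,87.5993 53.0921,81.0263 46.5191,78.3037 39.9461,81.0263 37.2235,87.5993 39.9461,94.1723 46.5191,96.8949 53.0921,94.1723.

Run 4: S423 ⇒ score layer `#0000ff`. The run returns to its start, so emit a `<polygon>` with points (Y-flipped): 102.8736,86.8896 98.9917,77.5178 89.6199,73.6359 80.2481,77.5178 76.3662,86.8896 80.2481,96.2614 89.6199,100.1433 98.9917,96.2614.

<svg xmlns="http://www.w3.org/2000/svg" width="122.9029mm" height="226.6718mm" viewBox="0 0 122.9029 226.6718">
  <polyline points="100.4971,150.1658 96.7346,159.4686 92.3174,167.7266 87.2456,174.9399 81.5191,181.1084" fill="none" stroke="#0000ff"/>
  <polygon points="53.1374,27.7223 60.7191,42.7811 53.6728,58.0977 37.3045,62.1384 23.9398,51.8605 23.6427,35.0035 36.6368,24.2610" fill="none" stroke="#0000ff"/>
  <polygon points="55.8147,87.5993 53.0921,81.0263 46.5191,78.3037 39.9461,81.0263 37.2235,87.5993 39.9461,94.1723 46.5191,96.8949 53.0921,94.1723" fill="none" stroke="#008000"/>
  <polygon points="102.8736,86.8896 98.9917,77.5178 89.6199,73.6359 80.2481,77.5178 76.3662,86.8896 80.2481,96.2614 89.6199,100.1433 98.9917,96.2614" fill="none" stroke="#0000ff"/>
</svg>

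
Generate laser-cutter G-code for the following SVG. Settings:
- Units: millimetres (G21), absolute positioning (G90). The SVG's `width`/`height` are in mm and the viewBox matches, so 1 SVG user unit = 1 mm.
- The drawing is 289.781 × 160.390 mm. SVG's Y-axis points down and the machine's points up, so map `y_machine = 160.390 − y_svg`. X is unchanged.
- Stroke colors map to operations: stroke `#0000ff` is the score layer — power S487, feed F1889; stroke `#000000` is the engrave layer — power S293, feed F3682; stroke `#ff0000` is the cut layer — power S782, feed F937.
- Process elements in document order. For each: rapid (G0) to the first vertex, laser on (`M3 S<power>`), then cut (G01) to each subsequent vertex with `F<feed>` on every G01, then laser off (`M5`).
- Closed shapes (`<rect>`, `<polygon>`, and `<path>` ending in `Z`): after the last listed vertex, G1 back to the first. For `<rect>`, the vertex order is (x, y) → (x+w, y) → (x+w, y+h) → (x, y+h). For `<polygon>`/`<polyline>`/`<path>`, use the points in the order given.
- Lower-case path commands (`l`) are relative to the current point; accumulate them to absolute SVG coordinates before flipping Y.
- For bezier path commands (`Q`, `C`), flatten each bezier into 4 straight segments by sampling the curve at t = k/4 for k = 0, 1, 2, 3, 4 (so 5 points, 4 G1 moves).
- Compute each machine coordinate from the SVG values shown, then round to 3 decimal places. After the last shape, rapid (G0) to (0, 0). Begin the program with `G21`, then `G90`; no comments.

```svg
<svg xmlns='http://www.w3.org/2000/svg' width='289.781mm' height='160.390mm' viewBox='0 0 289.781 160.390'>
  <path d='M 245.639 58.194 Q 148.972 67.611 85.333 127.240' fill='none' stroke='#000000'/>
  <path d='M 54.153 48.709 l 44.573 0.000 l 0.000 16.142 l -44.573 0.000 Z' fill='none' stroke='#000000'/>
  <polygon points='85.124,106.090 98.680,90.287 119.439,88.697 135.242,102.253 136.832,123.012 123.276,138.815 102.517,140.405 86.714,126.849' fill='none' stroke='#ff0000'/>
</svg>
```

Since the viewBox matches the mm dimensions, user units are millimetres directly. The only transform is the Y-flip y_m = 160.390 − y_svg.

Shape 1 is a quadratic bezier drawn with `<path>`. Its stroke #000000 means engrave at S293, F3682. After flipping Y the toolpath is (245.639,102.196) → (199.370,94.349) → (157.229,80.226) → (119.217,59.826) → (85.333,33.150).

Shape 2 is a rectangle drawn with `<path>`. Its stroke #000000 means engrave at S293, F3682. After flipping Y the toolpath is (54.153,111.681) → (98.726,111.681) → (98.726,95.539) → (54.153,95.539) → (54.153,111.681), returning to the start.

Shape 3 is a regular polygon drawn with `<polygon>`. Its stroke #ff0000 means cut at S782, F937. After flipping Y the toolpath is (85.124,54.300) → (98.680,70.103) → (119.439,71.693) → (135.242,58.137) → (136.832,37.378) → (123.276,21.575) → (102.517,19.985) → (86.714,33.541) → (85.124,54.300), returning to the start.

G21
G90
G0 X245.639 Y102.196
M3 S293
G01 X199.370 Y94.349 F3682
G01 X157.229 Y80.226 F3682
G01 X119.217 Y59.826 F3682
G01 X85.333 Y33.150 F3682
M5
G0 X54.153 Y111.681
M3 S293
G01 X98.726 Y111.681 F3682
G01 X98.726 Y95.539 F3682
G01 X54.153 Y95.539 F3682
G01 X54.153 Y111.681 F3682
M5
G0 X85.124 Y54.300
M3 S782
G01 X98.680 Y70.103 F937
G01 X119.439 Y71.693 F937
G01 X135.242 Y58.137 F937
G01 X136.832 Y37.378 F937
G01 X123.276 Y21.575 F937
G01 X102.517 Y19.985 F937
G01 X86.714 Y33.541 F937
G01 X85.124 Y54.300 F937
M5
G0 X0.000 Y0.000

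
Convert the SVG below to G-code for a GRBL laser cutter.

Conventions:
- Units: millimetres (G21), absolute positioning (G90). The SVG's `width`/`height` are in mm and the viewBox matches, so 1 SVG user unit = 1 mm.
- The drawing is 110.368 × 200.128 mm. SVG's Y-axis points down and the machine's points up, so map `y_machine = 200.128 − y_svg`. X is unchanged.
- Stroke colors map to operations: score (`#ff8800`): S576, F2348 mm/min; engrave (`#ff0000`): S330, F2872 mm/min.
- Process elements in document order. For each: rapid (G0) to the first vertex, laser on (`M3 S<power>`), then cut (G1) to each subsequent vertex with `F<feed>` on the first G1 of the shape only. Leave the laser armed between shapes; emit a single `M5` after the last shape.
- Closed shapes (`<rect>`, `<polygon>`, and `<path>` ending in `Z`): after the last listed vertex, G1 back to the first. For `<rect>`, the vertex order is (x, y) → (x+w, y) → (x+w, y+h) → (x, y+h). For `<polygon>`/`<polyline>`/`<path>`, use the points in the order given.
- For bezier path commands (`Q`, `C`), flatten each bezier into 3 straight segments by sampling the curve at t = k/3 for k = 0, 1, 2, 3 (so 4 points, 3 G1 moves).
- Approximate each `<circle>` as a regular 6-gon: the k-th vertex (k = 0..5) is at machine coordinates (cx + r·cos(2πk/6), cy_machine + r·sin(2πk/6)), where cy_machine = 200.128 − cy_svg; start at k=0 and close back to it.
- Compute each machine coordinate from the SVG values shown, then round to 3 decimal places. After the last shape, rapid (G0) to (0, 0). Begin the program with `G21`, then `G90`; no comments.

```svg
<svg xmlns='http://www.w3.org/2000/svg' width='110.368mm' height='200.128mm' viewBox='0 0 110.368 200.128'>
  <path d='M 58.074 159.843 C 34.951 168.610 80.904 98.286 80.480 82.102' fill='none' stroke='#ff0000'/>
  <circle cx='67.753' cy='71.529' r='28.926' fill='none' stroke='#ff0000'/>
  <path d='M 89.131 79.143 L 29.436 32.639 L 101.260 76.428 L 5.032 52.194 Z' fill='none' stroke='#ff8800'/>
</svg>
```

viewBox `0 0 110.368 200.128` with mm width/height → 1 unit = 1 mm. Flip: y_m = 200.128 − y_svg.

**Shape 1** — `<path>` cubic bezier, stroke `#ff0000` → engrave (S330, F2872). Control points (SVG): P0=(58.074,159.843), P1=(34.951,168.610), P2=(80.904,98.286), P3=(80.480,82.102); sampled at t=k/3. Machine vertices: (58.074,40.285) → (53.700,52.947) → (69.721,88.730) → (80.480,118.026). Open path.

**Shape 2** — `<circle>` circle, stroke `#ff0000` → engrave (S330, F2872). Machine vertices: (96.679,128.599) → (82.216,153.650) → (53.290,153.650) → (38.827,128.599) → (53.290,103.548) → (82.216,103.548) → (96.679,128.599). Closed: final G1 returns to the first vertex.

**Shape 3** — `<path>` closed polygon, stroke `#ff8800` → score (S576, F2348). Machine vertices: (89.131,120.985) → (29.436,167.489) → (101.260,123.700) → (5.032,147.934) → (89.131,120.985). Closed: final G1 returns to the first vertex.

G21
G90
G0 X58.074 Y40.285
M3 S330
G1 X53.700 Y52.947 F2872
G1 X69.721 Y88.730
G1 X80.480 Y118.026
G0 X96.679 Y128.599
M3 S330
G1 X82.216 Y153.650 F2872
G1 X53.290 Y153.650
G1 X38.827 Y128.599
G1 X53.290 Y103.548
G1 X82.216 Y103.548
G1 X96.679 Y128.599
G0 X89.131 Y120.985
M3 S576
G1 X29.436 Y167.489 F2348
G1 X101.260 Y123.700
G1 X5.032 Y147.934
G1 X89.131 Y120.985
M5
G0 X0.000 Y0.000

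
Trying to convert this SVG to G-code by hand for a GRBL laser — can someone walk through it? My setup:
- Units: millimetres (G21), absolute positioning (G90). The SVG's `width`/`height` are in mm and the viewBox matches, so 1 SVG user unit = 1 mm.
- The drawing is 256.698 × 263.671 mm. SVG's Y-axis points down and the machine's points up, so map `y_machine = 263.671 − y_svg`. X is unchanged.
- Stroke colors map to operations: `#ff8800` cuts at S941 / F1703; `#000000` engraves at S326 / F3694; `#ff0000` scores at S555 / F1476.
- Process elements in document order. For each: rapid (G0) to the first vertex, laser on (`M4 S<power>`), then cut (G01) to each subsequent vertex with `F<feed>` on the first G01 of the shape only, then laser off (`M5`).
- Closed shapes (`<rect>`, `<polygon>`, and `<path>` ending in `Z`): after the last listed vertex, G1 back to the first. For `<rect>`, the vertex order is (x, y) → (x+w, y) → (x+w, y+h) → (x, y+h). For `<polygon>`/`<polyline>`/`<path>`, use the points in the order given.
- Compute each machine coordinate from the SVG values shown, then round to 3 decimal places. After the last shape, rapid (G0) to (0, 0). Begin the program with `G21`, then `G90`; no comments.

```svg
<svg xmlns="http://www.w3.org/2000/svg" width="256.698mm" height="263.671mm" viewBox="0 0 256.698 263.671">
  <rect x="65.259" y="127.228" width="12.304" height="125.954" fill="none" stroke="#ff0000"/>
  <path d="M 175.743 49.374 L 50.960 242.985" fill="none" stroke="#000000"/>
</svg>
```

G21
G90
G0 X65.259 Y136.443
M4 S555
G01 X77.563 Y136.443 F1476
G01 X77.563 Y10.489
G01 X65.259 Y10.489
G01 X65.259 Y136.443
M5
G0 X175.743 Y214.297
M4 S326
G01 X50.960 Y20.686 F3694
M5
G0 X0.000 Y0.000

viewBox `0 0 256.698 263.671` with mm width/height → 1 unit = 1 mm. Flip: y_m = 263.671 − y_svg.

**Shape 1** — `<rect>` rectangle, stroke `#ff0000` → score (S555, F1476). Machine vertices: (65.259,136.443) → (77.563,136.443) → (77.563,10.489) → (65.259,10.489) → (65.259,136.443). Closed: final G1 returns to the first vertex.

**Shape 2** — `<path>` line segment, stroke `#000000` → engrave (S326, F3694). Machine vertices: (175.743,214.297) → (50.960,20.686). Open path.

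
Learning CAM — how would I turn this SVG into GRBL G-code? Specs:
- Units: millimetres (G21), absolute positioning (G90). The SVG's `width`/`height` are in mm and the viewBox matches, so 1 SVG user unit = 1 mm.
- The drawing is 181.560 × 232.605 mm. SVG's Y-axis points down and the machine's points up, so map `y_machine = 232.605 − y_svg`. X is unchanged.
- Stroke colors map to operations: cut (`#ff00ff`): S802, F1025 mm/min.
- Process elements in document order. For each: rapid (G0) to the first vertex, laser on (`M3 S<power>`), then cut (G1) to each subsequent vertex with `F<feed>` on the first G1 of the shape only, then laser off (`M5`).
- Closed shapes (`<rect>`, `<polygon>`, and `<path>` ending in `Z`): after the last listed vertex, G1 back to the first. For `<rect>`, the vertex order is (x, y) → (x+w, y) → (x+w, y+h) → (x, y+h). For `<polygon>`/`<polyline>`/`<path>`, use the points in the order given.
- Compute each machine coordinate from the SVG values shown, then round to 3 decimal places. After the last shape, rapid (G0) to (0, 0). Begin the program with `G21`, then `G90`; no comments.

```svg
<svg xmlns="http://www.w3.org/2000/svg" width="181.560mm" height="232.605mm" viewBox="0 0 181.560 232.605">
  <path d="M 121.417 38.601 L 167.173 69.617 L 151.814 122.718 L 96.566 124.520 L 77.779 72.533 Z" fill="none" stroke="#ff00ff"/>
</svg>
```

G21
G90
G0 X121.417 Y194.004
M3 S802
G1 X167.173 Y162.988 F1025
G1 X151.814 Y109.887
G1 X96.566 Y108.085
G1 X77.779 Y160.072
G1 X121.417 Y194.004
M5
G0 X0.000 Y0.000

1 u = 1 mm; y_m = 232.605 − y.

[1] `<path>` regular polygon, #ff00ff→cut S802 F1025: (121.417,194.004) → (167.173,162.988) → (151.814,109.887) → (96.566,108.085) → (77.779,160.072) → (121.417,194.004) (closed)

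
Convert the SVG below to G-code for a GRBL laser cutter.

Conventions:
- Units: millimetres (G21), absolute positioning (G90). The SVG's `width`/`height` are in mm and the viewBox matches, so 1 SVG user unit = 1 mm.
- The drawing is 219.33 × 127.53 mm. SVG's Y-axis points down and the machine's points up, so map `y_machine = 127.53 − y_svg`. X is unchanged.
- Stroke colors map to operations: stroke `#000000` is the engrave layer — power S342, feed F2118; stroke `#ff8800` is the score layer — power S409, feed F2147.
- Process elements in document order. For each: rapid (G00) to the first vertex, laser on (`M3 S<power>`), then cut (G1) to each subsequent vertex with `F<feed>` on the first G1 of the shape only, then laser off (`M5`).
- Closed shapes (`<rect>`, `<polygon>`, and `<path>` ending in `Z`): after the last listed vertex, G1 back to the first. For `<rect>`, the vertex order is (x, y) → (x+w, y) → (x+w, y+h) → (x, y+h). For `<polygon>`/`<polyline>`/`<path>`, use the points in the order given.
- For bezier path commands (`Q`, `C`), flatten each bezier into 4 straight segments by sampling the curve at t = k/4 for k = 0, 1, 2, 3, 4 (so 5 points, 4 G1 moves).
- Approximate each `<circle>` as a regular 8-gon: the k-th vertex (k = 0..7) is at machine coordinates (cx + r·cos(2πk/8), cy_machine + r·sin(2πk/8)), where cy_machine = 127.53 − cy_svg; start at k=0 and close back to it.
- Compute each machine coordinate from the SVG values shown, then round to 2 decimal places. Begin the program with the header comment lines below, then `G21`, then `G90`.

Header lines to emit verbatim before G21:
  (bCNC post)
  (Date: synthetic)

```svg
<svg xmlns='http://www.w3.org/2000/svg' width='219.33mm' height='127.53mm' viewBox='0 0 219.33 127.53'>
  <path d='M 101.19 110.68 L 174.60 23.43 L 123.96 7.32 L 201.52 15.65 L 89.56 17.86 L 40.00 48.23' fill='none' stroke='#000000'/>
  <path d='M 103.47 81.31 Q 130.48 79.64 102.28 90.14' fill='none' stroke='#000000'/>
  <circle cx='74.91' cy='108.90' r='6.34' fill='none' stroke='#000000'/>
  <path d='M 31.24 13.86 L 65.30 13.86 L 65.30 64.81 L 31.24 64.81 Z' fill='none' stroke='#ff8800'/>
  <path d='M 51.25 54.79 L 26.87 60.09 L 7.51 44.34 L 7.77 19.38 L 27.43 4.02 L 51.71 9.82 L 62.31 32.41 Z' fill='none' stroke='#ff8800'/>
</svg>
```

viewBox `0 0 219.33 127.53` with mm width/height → 1 unit = 1 mm. Flip: y_m = 127.53 − y_svg.

**Shape 1** — `<path>` open polyline, stroke `#000000` → engrave (S342, F2118). Machine vertices: (101.19,16.85) → (174.60,104.10) → (123.96,120.21) → (201.52,111.88) → (89.56,109.67) → (40.00,79.30). Open path.

**Shape 2** — `<path>` quadratic bezier, stroke `#000000` → engrave (S342, F2118). Control points (SVG): P0=(103.47,81.31), P1=(130.48,79.64), P2=(102.28,90.14); sampled at t=k/4. Machine vertices: (103.47,46.22) → (113.52,46.29) → (116.68,44.85) → (112.93,41.88) → (102.28,37.39). Open path.

**Shape 3** — `<circle>` circle, stroke `#000000` → engrave (S342, F2118). Machine vertices: (81.25,18.63) → (79.39,23.11) → (74.91,24.97) → (70.43,23.11) → (68.57,18.63) → (70.43,14.15) → (74.91,12.29) → (79.39,14.15) → (81.25,18.63). Closed: final G1 returns to the first vertex.

**Shape 4** — `<path>` rectangle, stroke `#ff8800` → score (S409, F2147). Machine vertices: (31.24,113.67) → (65.30,113.67) → (65.30,62.72) → (31.24,62.72) → (31.24,113.67). Closed: final G1 returns to the first vertex.

**Shape 5** — `<path>` regular polygon, stroke `#ff8800` → score (S409, F2147). Machine vertices: (51.25,72.74) → (26.87,67.44) → (7.51,83.19) → (7.77,108.15) → (27.43,123.51) → (51.71,117.71) → (62.31,95.12) → (51.25,72.74). Closed: final G1 returns to the first vertex.

(bCNC post)
(Date: synthetic)
G21
G90
G00 X101.19 Y16.85
M3 S342
G1 X174.60 Y104.10 F2118
G1 X123.96 Y120.21
G1 X201.52 Y111.88
G1 X89.56 Y109.67
G1 X40.00 Y79.30
M5
G00 X103.47 Y46.22
M3 S342
G1 X113.52 Y46.29 F2118
G1 X116.68 Y44.85
G1 X112.93 Y41.88
G1 X102.28 Y37.39
M5
G00 X81.25 Y18.63
M3 S342
G1 X79.39 Y23.11 F2118
G1 X74.91 Y24.97
G1 X70.43 Y23.11
G1 X68.57 Y18.63
G1 X70.43 Y14.15
G1 X74.91 Y12.29
G1 X79.39 Y14.15
G1 X81.25 Y18.63
M5
G00 X31.24 Y113.67
M3 S409
G1 X65.30 Y113.67 F2147
G1 X65.30 Y62.72
G1 X31.24 Y62.72
G1 X31.24 Y113.67
M5
G00 X51.25 Y72.74
M3 S409
G1 X26.87 Y67.44 F2147
G1 X7.51 Y83.19
G1 X7.77 Y108.15
G1 X27.43 Y123.51
G1 X51.71 Y117.71
G1 X62.31 Y95.12
G1 X51.25 Y72.74
M5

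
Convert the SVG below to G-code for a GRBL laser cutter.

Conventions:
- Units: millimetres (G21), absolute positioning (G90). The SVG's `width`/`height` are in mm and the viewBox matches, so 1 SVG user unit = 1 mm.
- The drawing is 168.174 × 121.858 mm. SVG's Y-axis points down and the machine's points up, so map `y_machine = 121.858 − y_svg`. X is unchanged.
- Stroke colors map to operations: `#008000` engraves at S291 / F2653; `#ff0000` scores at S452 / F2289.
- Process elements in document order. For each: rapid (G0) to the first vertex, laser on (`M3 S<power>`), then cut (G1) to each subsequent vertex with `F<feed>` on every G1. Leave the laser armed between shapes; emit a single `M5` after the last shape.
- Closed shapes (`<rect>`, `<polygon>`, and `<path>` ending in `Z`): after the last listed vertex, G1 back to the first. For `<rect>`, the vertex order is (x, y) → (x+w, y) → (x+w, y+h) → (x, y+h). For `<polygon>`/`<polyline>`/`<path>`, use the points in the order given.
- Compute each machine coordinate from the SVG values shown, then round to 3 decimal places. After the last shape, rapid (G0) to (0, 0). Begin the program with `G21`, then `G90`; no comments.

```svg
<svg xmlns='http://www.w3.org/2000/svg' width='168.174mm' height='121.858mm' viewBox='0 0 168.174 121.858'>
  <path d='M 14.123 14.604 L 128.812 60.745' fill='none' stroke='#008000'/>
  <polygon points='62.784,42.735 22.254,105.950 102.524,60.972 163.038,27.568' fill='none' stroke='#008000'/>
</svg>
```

G21
G90
G0 X14.123 Y107.254
M3 S291
G1 X128.812 Y61.113 F2653
G0 X62.784 Y79.123
M3 S291
G1 X22.254 Y15.908 F2653
G1 X102.524 Y60.886 F2653
G1 X163.038 Y94.290 F2653
G1 X62.784 Y79.123 F2653
M5
G0 X0.000 Y0.000

Since the viewBox matches the mm dimensions, user units are millimetres directly. The only transform is the Y-flip y_m = 121.858 − y_svg.

Shape 1 is a line segment drawn with `<path>`. Its stroke #008000 means engrave at S291, F2653. After flipping Y the toolpath is (14.123,107.254) → (128.812,61.113).

Shape 2 is a closed polygon drawn with `<polygon>`. Its stroke #008000 means engrave at S291, F2653. After flipping Y the toolpath is (62.784,79.123) → (22.254,15.908) → (102.524,60.886) → (163.038,94.290) → (62.784,79.123), returning to the start.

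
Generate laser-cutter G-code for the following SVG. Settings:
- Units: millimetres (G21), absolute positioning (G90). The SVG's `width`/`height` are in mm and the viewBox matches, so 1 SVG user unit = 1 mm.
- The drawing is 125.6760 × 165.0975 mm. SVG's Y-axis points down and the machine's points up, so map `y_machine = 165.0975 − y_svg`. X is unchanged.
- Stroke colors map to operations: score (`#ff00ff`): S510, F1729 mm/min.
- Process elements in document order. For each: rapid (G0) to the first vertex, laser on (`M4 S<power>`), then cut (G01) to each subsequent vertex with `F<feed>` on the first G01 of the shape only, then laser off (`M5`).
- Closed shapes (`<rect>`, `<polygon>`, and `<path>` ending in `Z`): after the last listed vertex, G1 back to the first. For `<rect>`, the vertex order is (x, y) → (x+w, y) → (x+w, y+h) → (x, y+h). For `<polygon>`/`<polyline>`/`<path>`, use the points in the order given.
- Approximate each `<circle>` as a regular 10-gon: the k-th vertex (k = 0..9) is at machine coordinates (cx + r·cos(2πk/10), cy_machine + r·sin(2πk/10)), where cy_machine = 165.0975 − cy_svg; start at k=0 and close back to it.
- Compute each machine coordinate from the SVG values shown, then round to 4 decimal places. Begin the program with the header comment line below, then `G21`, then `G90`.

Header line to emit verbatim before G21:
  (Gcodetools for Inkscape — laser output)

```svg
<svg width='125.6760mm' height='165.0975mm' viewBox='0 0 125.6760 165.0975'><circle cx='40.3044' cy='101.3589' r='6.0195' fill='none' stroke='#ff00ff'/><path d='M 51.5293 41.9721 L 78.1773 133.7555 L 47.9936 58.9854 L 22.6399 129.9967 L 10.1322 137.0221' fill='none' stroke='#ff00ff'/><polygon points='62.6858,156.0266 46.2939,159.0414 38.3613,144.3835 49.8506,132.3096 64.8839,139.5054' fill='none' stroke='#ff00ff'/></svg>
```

Since the viewBox matches the mm dimensions, user units are millimetres directly. The only transform is the Y-flip y_m = 165.0975 − y_svg.

Shape 1 is a circle drawn with `<circle>`. Its stroke #ff00ff means score at S510, F1729. After flipping Y the toolpath is (46.3239,63.7386) → (45.1743,67.2768) → (42.1645,69.4635) → (38.4443,69.4635) → (35.4345,67.2768) → (34.2849,63.7386) → (35.4345,60.2004) → (38.4443,58.0137) → (42.1645,58.0137) → (45.1743,60.2004) → (46.3239,63.7386), returning to the start.

Shape 2 is a open polyline drawn with `<path>`. Its stroke #ff00ff means score at S510, F1729. After flipping Y the toolpath is (51.5293,123.1254) → (78.1773,31.3420) → (47.9936,106.1121) → (22.6399,35.1008) → (10.1322,28.0754).

Shape 3 is a regular polygon drawn with `<polygon>`. Its stroke #ff00ff means score at S510, F1729. After flipping Y the toolpath is (62.6858,9.0709) → (46.2939,6.0561) → (38.3613,20.7140) → (49.8506,32.7879) → (64.8839,25.5921) → (62.6858,9.0709), returning to the start.

(Gcodetools for Inkscape — laser output)
G21
G90
G0 X46.3239 Y63.7386
M4 S510
G01 X45.1743 Y67.2768 F1729
G01 X42.1645 Y69.4635
G01 X38.4443 Y69.4635
G01 X35.4345 Y67.2768
G01 X34.2849 Y63.7386
G01 X35.4345 Y60.2004
G01 X38.4443 Y58.0137
G01 X42.1645 Y58.0137
G01 X45.1743 Y60.2004
G01 X46.3239 Y63.7386
M5
G0 X51.5293 Y123.1254
M4 S510
G01 X78.1773 Y31.3420 F1729
G01 X47.9936 Y106.1121
G01 X22.6399 Y35.1008
G01 X10.1322 Y28.0754
M5
G0 X62.6858 Y9.0709
M4 S510
G01 X46.2939 Y6.0561 F1729
G01 X38.3613 Y20.7140
G01 X49.8506 Y32.7879
G01 X64.8839 Y25.5921
G01 X62.6858 Y9.0709
M5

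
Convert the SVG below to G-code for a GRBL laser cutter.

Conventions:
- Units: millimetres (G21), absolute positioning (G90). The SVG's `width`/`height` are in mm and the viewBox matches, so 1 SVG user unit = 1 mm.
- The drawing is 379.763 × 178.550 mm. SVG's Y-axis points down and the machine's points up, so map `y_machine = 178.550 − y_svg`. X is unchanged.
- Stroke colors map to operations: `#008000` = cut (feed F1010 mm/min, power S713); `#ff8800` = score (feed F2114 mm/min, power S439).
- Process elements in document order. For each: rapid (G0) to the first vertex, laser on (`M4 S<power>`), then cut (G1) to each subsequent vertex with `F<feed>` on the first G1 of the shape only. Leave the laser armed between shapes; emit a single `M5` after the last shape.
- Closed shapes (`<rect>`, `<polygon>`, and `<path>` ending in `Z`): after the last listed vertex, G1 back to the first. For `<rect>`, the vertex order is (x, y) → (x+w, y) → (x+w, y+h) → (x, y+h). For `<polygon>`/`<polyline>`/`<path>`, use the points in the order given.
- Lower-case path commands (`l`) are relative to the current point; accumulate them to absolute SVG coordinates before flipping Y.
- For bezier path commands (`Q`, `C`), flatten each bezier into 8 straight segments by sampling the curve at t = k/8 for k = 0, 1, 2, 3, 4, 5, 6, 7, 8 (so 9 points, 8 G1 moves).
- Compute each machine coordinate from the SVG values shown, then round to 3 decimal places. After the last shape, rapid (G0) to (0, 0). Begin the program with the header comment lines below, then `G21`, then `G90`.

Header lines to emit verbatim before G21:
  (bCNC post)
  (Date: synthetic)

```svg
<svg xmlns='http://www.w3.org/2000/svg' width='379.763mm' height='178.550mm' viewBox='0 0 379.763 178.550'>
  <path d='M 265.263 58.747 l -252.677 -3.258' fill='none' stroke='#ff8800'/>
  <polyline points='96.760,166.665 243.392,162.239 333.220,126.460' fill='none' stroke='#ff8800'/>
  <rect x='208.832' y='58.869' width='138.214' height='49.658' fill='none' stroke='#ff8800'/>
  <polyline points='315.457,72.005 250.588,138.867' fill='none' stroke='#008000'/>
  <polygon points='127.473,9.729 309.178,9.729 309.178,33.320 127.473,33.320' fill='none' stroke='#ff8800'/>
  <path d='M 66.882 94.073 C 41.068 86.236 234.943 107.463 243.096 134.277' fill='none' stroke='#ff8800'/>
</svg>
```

Since the viewBox matches the mm dimensions, user units are millimetres directly. The only transform is the Y-flip y_m = 178.550 − y_svg.

Shape 1 is a line segment drawn with `<path>`. Its stroke #ff8800 means score at S439, F2114. After flipping Y the toolpath is (265.263,119.803) → (12.586,123.061).

Shape 2 is a open polyline drawn with `<polyline>`. Its stroke #ff8800 means score at S439, F2114. After flipping Y the toolpath is (96.760,11.885) → (243.392,16.311) → (333.220,52.090).

Shape 3 is a rectangle drawn with `<rect>`. Its stroke #ff8800 means score at S439, F2114. After flipping Y the toolpath is (208.832,119.681) → (347.046,119.681) → (347.046,70.023) → (208.832,70.023) → (208.832,119.681), returning to the start.

Shape 4 is a line segment drawn with `<polyline>`. Its stroke #008000 means cut at S713, F1010. After flipping Y the toolpath is (315.457,106.545) → (250.588,39.683).

Shape 5 is a rectangle drawn with `<polygon>`. Its stroke #ff8800 means score at S439, F2114. After flipping Y the toolpath is (127.473,168.821) → (309.178,168.821) → (309.178,145.230) → (127.473,145.230) → (127.473,168.821), returning to the start.

Shape 6 is a cubic bezier drawn with `<path>`. Its stroke #ff8800 means score at S439, F2114. After flipping Y the toolpath is (66.882,84.477) → (66.708,86.099) → (82.379,85.272) → (109.143,82.270) → (142.251,77.369) → (176.952,70.844) → (208.493,62.969) → (232.125,54.021) → (243.096,44.273).

(bCNC post)
(Date: synthetic)
G21
G90
G0 X265.263 Y119.803
M4 S439
G1 X12.586 Y123.061 F2114
G0 X96.760 Y11.885
M4 S439
G1 X243.392 Y16.311 F2114
G1 X333.220 Y52.090
G0 X208.832 Y119.681
M4 S439
G1 X347.046 Y119.681 F2114
G1 X347.046 Y70.023
G1 X208.832 Y70.023
G1 X208.832 Y119.681
G0 X315.457 Y106.545
M4 S713
G1 X250.588 Y39.683 F1010
G0 X127.473 Y168.821
M4 S439
G1 X309.178 Y168.821 F2114
G1 X309.178 Y145.230
G1 X127.473 Y145.230
G1 X127.473 Y168.821
G0 X66.882 Y84.477
M4 S439
G1 X66.708 Y86.099 F2114
G1 X82.379 Y85.272
G1 X109.143 Y82.270
G1 X142.251 Y77.369
G1 X176.952 Y70.844
G1 X208.493 Y62.969
G1 X232.125 Y54.021
G1 X243.096 Y44.273
M5
G0 X0.000 Y0.000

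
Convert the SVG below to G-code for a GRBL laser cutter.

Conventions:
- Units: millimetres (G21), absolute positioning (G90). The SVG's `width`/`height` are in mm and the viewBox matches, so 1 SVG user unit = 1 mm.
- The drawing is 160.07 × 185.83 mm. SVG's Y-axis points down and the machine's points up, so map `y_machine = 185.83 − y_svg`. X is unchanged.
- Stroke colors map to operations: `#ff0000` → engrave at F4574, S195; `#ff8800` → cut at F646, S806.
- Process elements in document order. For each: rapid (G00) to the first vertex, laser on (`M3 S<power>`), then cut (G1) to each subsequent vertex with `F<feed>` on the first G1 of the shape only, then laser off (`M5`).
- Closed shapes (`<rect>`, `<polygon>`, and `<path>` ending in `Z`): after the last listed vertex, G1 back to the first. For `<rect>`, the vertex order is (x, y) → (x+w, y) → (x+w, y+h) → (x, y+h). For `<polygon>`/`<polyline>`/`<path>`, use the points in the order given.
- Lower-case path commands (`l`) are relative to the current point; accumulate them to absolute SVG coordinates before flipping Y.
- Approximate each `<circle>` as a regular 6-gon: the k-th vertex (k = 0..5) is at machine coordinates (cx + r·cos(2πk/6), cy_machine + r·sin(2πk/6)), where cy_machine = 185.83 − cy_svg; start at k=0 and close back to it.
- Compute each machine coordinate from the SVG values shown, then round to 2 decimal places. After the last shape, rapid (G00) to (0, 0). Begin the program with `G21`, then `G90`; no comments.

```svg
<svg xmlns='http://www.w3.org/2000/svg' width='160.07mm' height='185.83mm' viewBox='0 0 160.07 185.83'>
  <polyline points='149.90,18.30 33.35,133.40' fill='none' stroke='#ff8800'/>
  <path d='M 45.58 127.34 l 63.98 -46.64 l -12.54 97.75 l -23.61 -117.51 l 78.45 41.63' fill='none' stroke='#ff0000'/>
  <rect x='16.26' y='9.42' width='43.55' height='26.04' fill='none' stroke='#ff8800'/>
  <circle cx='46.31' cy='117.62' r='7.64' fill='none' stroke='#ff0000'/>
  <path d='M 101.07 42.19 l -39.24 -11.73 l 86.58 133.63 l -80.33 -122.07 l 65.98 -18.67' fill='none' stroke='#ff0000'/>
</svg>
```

G21
G90
G00 X149.90 Y167.53
M3 S806
G1 X33.35 Y52.43 F646
M5
G00 X45.58 Y58.49
M3 S195
G1 X109.56 Y105.13 F4574
G1 X97.02 Y7.38
G1 X73.41 Y124.89
G1 X151.86 Y83.26
M5
G00 X16.26 Y176.41
M3 S806
G1 X59.81 Y176.41 F646
G1 X59.81 Y150.37
G1 X16.26 Y150.37
G1 X16.26 Y176.41
M5
G00 X53.95 Y68.21
M3 S195
G1 X50.13 Y74.83 F4574
G1 X42.49 Y74.83
G1 X38.67 Y68.21
G1 X42.49 Y61.59
G1 X50.13 Y61.59
G1 X53.95 Y68.21
M5
G00 X101.07 Y143.64
M3 S195
G1 X61.83 Y155.37 F4574
G1 X148.41 Y21.74
G1 X68.08 Y143.81
G1 X134.06 Y162.48
M5
G00 X0.00 Y0.00

viewBox `0 0 160.07 185.83` with mm width/height → 1 unit = 1 mm. Flip: y_m = 185.83 − y_svg.

**Shape 1** — `<polyline>` line segment, stroke `#ff8800` → cut (S806, F646). Machine vertices: (149.90,167.53) → (33.35,52.43). Open path.

**Shape 2** — `<path>` open polyline, stroke `#ff0000` → engrave (S195, F4574). Machine vertices: (45.58,58.49) → (109.56,105.13) → (97.02,7.38) → (73.41,124.89) → (151.86,83.26). Open path.

**Shape 3** — `<rect>` rectangle, stroke `#ff8800` → cut (S806, F646). Machine vertices: (16.26,176.41) → (59.81,176.41) → (59.81,150.37) → (16.26,150.37) → (16.26,176.41). Closed: final G1 returns to the first vertex.

**Shape 4** — `<circle>` circle, stroke `#ff0000` → engrave (S195, F4574). Machine vertices: (53.95,68.21) → (50.13,74.83) → (42.49,74.83) → (38.67,68.21) → (42.49,61.59) → (50.13,61.59) → (53.95,68.21). Closed: final G1 returns to the first vertex.

**Shape 5** — `<path>` open polyline, stroke `#ff0000` → engrave (S195, F4574). Machine vertices: (101.07,143.64) → (61.83,155.37) → (148.41,21.74) → (68.08,143.81) → (134.06,162.48). Open path.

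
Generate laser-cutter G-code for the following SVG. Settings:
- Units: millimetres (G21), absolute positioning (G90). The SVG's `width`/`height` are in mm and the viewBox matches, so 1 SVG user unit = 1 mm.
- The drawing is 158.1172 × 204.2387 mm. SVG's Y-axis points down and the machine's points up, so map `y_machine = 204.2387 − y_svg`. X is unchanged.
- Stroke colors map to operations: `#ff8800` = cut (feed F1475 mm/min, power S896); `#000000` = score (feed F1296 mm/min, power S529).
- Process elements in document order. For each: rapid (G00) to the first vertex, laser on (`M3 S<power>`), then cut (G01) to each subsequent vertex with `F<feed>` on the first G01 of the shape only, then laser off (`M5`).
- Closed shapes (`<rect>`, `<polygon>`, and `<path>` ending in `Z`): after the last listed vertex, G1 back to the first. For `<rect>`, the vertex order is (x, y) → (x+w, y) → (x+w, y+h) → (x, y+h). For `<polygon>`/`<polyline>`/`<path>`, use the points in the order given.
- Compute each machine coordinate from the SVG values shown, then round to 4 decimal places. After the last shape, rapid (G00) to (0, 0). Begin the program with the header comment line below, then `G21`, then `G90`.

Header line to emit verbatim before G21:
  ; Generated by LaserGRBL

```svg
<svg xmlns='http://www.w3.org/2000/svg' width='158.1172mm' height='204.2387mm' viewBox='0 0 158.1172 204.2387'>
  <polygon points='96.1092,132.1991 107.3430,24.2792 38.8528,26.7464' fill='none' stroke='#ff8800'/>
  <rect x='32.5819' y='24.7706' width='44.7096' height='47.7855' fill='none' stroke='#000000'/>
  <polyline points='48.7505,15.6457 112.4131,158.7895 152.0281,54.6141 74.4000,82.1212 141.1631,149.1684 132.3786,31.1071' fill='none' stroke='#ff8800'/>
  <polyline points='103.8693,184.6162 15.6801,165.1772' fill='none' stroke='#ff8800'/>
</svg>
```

; Generated by LaserGRBL
G21
G90
G00 X96.1092 Y72.0396
M3 S896
G01 X107.3430 Y179.9595 F1475
G01 X38.8528 Y177.4923
G01 X96.1092 Y72.0396
M5
G00 X32.5819 Y179.4681
M3 S529
G01 X77.2915 Y179.4681 F1296
G01 X77.2915 Y131.6826
G01 X32.5819 Y131.6826
G01 X32.5819 Y179.4681
M5
G00 X48.7505 Y188.5930
M3 S896
G01 X112.4131 Y45.4492 F1475
G01 X152.0281 Y149.6246
G01 X74.4000 Y122.1175
G01 X141.1631 Y55.0703
G01 X132.3786 Y173.1316
M5
G00 X103.8693 Y19.6225
M3 S896
G01 X15.6801 Y39.0615 F1475
M5
G00 X0.0000 Y0.0000

viewBox `0 0 158.1172 204.2387` with mm width/height → 1 unit = 1 mm. Flip: y_m = 204.2387 − y_svg.

**Shape 1** — `<polygon>` closed polygon, stroke `#ff8800` → cut (S896, F1475). Machine vertices: (96.1092,72.0396) → (107.3430,179.9595) → (38.8528,177.4923) → (96.1092,72.0396). Closed: final G1 returns to the first vertex.

**Shape 2** — `<rect>` rectangle, stroke `#000000` → score (S529, F1296). Machine vertices: (32.5819,179.4681) → (77.2915,179.4681) → (77.2915,131.6826) → (32.5819,131.6826) → (32.5819,179.4681). Closed: final G1 returns to the first vertex.

**Shape 3** — `<polyline>` open polyline, stroke `#ff8800` → cut (S896, F1475). Machine vertices: (48.7505,188.5930) → (112.4131,45.4492) → (152.0281,149.6246) → (74.4000,122.1175) → (141.1631,55.0703) → (132.3786,173.1316). Open path.

**Shape 4** — `<polyline>` line segment, stroke `#ff8800` → cut (S896, F1475). Machine vertices: (103.8693,19.6225) → (15.6801,39.0615). Open path.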